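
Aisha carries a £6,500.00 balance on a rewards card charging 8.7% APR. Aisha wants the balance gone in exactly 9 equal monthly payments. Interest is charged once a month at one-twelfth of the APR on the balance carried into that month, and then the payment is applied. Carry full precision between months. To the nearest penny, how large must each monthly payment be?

£748.65

Monthly rate r = 8.7%/12 = 0.725% = 0.00725.
Level-payment amortization: P = B₀·r / (1 − (1+r)^(−n)) = 6500.00·0.00725 / (1 − 1.00725^(−9)).
Denominator 1 − (1+r)^(−9) = 0.0629462231.
P = 47.125 / 0.0629462231 ≈ 748.65.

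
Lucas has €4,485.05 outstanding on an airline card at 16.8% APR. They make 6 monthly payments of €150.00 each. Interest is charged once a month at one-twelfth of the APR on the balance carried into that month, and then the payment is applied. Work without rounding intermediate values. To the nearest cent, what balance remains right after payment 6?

€3,943.13

Monthly rate r = 16.8%/12 = 1.4% = 0.014.
Each month: B ← B·(1+r) − €150.00.
Month 1: interest €62.79; balance after payment €4,397.84.
Month 2: interest €61.57; balance after payment €4,309.41.
Month 3: interest €60.33; balance after payment €4,219.74.
Month 4: interest €59.08; balance after payment €4,128.82.
Month 5: interest €57.80; balance after payment €4,036.62.
Month 6: interest €56.51; balance after payment €3,943.13.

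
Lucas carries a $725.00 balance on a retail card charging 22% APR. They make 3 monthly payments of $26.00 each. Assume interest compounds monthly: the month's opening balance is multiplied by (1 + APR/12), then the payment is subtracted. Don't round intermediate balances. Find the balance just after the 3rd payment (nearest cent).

$686.17

Monthly rate r = 22%/12 = 1.83333% = 0.0183333.
Each month: B ← B·(1+r) − $26.00.
Month 1: interest $13.29; balance after payment $712.29.
Month 2: interest $13.06; balance after payment $699.35.
Month 3: interest $12.82; balance after payment $686.17.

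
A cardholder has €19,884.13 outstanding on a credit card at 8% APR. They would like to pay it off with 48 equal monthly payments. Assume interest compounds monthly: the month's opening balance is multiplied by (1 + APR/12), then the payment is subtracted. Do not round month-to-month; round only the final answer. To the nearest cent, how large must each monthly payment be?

Monthly rate r = 8%/12 = 0.666667% = 0.00666667.
Level-payment amortization: P = B₀·r / (1 − (1+r)^(−n)) = 19884.13·0.00666667 / (1 − 1.00667^(−48)).
Denominator 1 − (1+r)^(−48) = 0.27307942.
P = 132.561 / 0.27307942 ≈ 485.43.

€485.43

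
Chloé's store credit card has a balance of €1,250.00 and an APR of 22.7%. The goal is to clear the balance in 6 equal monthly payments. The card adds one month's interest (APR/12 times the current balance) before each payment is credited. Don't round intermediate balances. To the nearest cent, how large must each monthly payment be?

€222.34

Monthly rate r = 22.7%/12 = 1.89167% = 0.0189167.
Level-payment amortization: P = B₀·r / (1 − (1+r)^(−n)) = 1250.00·0.0189167 / (1 − 1.01892^(−6)).
Denominator 1 − (1+r)^(−6) = 0.106348882.
P = 23.6458 / 0.106348882 ≈ 222.34.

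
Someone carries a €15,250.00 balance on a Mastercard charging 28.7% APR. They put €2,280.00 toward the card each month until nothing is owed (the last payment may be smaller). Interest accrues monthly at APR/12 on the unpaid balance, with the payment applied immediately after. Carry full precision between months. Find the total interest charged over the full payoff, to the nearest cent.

€1,572.02

Monthly rate r = 28.7%/12 = 2.39167% = 0.0239167.
Payoff takes n = ⌈−ln(1 − rB₀/P)/ln(1+r)⌉ = ⌈7.375⌉ = 8 payments; the last is €862.02.
Total paid = 7·€2,280.00 + €862.02 = €16,822.02.
Total interest = total paid − principal = €16,822.02 − €15,250.00 = €1,572.02.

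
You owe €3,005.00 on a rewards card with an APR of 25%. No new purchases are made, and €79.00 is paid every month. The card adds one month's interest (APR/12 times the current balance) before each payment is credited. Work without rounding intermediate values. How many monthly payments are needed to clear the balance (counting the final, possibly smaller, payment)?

77 months

Monthly rate r = 25%/12 = 2.08333% = 0.0208333.
Recurrence: B ← B·(1+r) − €79.00.
Month 1: interest €62.60; balance after payment €2,988.60.
Month 2: interest €62.26; balance after payment €2,971.87.
Closed form: n = −ln(1 − rB₀/P)/ln(1+r) = −ln(0.20754)/ln(1.02083) ≈ 76.260, so the balance reaches zero during payment 77.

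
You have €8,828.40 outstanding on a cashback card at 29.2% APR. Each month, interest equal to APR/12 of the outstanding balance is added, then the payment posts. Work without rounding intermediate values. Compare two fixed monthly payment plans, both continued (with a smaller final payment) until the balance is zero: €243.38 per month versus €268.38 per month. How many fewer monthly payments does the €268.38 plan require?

Monthly rate r = 29.2%/12 = 2.43333% = 0.0243333.
At €243.38/mo: n = ⌈−ln(1 − rB₀/P)/ln(1+r)⌉ = 90 payments (last €31.03); total interest = total paid − €8,828.40 = €12,863.45.
At €268.38/mo: 68 payments (last €9.82); total interest €9,162.88.
Payments saved = 90 − 68 = 22.

22 fewer payments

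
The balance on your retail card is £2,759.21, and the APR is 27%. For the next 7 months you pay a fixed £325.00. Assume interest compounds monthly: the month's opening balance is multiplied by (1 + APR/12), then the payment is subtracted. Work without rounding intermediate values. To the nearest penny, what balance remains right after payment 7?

£789.79

Monthly rate r = 27%/12 = 2.25% = 0.0225.
Each month: B ← B·(1+r) − £325.00.
Month 1: interest £62.08; balance after payment £2,496.29.
Month 2: interest £56.17; balance after payment £2,227.46.
Month 3: interest £50.12; balance after payment £1,952.58.
Month 4: interest £43.93; balance after payment £1,671.51.
Month 5: interest £37.61; balance after payment £1,384.12.
Month 6: interest £31.14; balance after payment £1,090.26.
Month 7: interest £24.53; balance after payment £789.79.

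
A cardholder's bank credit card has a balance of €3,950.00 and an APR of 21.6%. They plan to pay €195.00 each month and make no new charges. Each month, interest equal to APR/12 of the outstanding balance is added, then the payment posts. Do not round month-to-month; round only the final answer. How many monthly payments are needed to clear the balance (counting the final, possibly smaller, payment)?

Monthly rate r = 21.6%/12 = 1.8% = 0.018.
Recurrence: B ← B·(1+r) − €195.00.
Month 1: interest €71.10; balance after payment €3,826.10.
Month 2: interest €68.87; balance after payment €3,699.97.
Closed form: n = −ln(1 − rB₀/P)/ln(1+r) = −ln(0.63538)/ln(1.018) ≈ 25.422, so the balance reaches zero during payment 26.

26 months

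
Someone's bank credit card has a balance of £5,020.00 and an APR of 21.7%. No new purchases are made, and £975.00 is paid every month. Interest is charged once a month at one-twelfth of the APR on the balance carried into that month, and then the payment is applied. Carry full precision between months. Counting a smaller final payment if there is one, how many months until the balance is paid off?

6 months

Monthly rate r = 21.7%/12 = 1.80833% = 0.0180833.
Recurrence: B ← B·(1+r) − £975.00.
Month 1: interest £90.78; balance after payment £4,135.78.
Month 2: interest £74.79; balance after payment £3,235.57.
Month 3: interest £58.51; balance after payment £2,319.08.
Month 4: interest £41.94; balance after payment £1,386.01.
Month 5: interest £25.06; balance after payment £436.08.
Month 6: interest £7.89; balance after payment £0.00.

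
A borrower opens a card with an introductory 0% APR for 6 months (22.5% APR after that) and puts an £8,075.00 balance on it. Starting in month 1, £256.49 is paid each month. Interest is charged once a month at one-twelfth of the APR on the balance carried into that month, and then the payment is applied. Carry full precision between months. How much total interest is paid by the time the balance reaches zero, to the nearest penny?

£2,434.70

Promo months 1–6 at r₀ = 0%/12 = 0; months 7+ at r₁ = 22.5%/12 = 0.01875.
After month 6 (no interest yet): B = £8,075.00 − 6·£256.49 = £6,536.06.
Then at r₁ with £256.49/mo: n₂ = −ln(1 − r₁·B/P)/ln(1+r₁) ≈ 34.97 → 35 more payments.
Total paid = 40·£256.49 + £250.10 = £10,509.70; interest = £10,509.70 − £8,075.00 = £2,434.70.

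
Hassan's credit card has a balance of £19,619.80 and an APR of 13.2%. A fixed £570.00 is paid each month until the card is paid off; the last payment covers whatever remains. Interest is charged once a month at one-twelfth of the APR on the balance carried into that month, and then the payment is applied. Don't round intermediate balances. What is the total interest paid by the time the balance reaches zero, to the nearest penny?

£5,172.72

Monthly rate r = 13.2%/12 = 1.1% = 0.011.
Payoff takes n = ⌈−ln(1 − rB₀/P)/ln(1+r)⌉ = ⌈43.494⌉ = 44 payments; the last is £282.52.
Total paid = 43·£570.00 + £282.52 = £24,792.52.
Total interest = total paid − principal = £24,792.52 − £19,619.80 = £5,172.72.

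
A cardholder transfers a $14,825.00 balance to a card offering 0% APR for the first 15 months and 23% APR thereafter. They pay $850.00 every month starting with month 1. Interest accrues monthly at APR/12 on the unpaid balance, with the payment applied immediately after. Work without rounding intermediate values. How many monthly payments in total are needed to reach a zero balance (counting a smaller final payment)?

Promo months 1–15 at r₀ = 0%/12 = 0; months 16+ at r₁ = 23%/12 = 0.0191667.
After month 15 (no interest yet): B = $14,825.00 − 15·$850.00 = $2,075.00.
Then at r₁ with $850.00/mo: n₂ = −ln(1 − r₁·B/P)/ln(1+r₁) ≈ 2.52 → 3 more payments.

18 payments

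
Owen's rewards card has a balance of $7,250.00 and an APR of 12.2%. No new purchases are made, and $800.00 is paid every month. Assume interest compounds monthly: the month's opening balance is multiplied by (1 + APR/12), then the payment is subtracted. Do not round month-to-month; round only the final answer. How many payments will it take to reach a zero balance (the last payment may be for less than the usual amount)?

10 months

Monthly rate r = 12.2%/12 = 1.01667% = 0.0101667.
Recurrence: B ← B·(1+r) − $800.00.
Month 1: interest $73.71; balance after payment $6,523.71.
Month 2: interest $66.32; balance after payment $5,790.03.
Closed form: n = −ln(1 − rB₀/P)/ln(1+r) = −ln(0.90786)/ln(1.01017) ≈ 9.556, so the balance reaches zero during payment 10.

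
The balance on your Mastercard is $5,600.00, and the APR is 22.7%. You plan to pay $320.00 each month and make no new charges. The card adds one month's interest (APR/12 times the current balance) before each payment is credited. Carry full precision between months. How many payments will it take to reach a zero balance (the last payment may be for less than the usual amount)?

22 months

Monthly rate r = 22.7%/12 = 1.89167% = 0.0189167.
Recurrence: B ← B·(1+r) − $320.00.
Month 1: interest $105.93; balance after payment $5,385.93.
Month 2: interest $101.88; balance after payment $5,167.82.
Closed form: n = −ln(1 − rB₀/P)/ln(1+r) = −ln(0.66896)/ln(1.01892) ≈ 21.453, so the balance reaches zero during payment 22.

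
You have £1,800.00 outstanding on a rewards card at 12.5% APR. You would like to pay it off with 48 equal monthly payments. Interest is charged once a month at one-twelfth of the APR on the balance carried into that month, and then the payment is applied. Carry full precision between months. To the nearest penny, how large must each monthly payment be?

£47.84

Monthly rate r = 12.5%/12 = 1.04167% = 0.0104167.
Level-payment amortization: P = B₀·r / (1 − (1+r)^(−n)) = 1800.00·0.0104167 / (1 − 1.01042^(−48)).
Denominator 1 − (1+r)^(−48) = 0.391898687.
P = 18.75 / 0.391898687 ≈ 47.84.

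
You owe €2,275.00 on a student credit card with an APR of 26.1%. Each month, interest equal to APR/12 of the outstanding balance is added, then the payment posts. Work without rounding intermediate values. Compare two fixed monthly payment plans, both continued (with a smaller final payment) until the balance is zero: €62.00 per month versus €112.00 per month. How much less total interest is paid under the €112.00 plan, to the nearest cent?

Monthly rate r = 26.1%/12 = 2.175% = 0.02175.
At €62.00/mo: n = ⌈−ln(1 − rB₀/P)/ln(1+r)⌉ = 75 payments (last €22.23); total interest = total paid − €2,275.00 = €2,335.23.
At €112.00/mo: 28 payments (last €10.92); total interest €759.92.
Interest saved = €2,335.23 − €759.92 = €1,575.31.

€1,575.31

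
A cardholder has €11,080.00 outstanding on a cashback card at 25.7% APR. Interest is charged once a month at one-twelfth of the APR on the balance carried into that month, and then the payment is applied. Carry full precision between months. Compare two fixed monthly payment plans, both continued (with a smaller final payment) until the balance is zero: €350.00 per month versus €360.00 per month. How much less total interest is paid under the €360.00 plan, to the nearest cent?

Monthly rate r = 25.7%/12 = 2.14167% = 0.0214167.
At €350.00/mo: n = ⌈−ln(1 − rB₀/P)/ln(1+r)⌉ = 54 payments (last €167.33); total interest = total paid − €11,080.00 = €7,637.33.
At €360.00/mo: 51 payments (last €286.15); total interest €7,206.15.
Interest saved = €7,637.33 − €7,206.15 = €431.18.

€431.18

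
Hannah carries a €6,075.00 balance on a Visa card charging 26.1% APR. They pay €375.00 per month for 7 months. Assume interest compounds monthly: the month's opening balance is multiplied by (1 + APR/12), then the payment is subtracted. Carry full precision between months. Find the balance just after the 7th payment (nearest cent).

€4,259.88

Monthly rate r = 26.1%/12 = 2.175% = 0.02175.
Each month: B ← B·(1+r) − €375.00.
Month 1: interest €132.13; balance after payment €5,832.13.
Month 2: interest €126.85; balance after payment €5,583.98.
Month 3: interest €121.45; balance after payment €5,330.43.
Month 4: interest €115.94; balance after payment €5,071.37.
Month 5: interest €110.30; balance after payment €4,806.67.
Month 6: interest €104.55; balance after payment €4,536.22.
Month 7: interest €98.66; balance after payment €4,259.88.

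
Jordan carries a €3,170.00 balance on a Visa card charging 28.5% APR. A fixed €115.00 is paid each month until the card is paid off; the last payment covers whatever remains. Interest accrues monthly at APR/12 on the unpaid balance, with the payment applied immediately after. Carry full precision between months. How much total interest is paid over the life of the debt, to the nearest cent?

€2,039.63

Monthly rate r = 28.5%/12 = 2.375% = 0.02375.
Payoff takes n = ⌈−ln(1 − rB₀/P)/ln(1+r)⌉ = ⌈45.299⌉ = 46 payments; the last is €34.63.
Total paid = 45·€115.00 + €34.63 = €5,209.63.
Total interest = total paid − principal = €5,209.63 − €3,170.00 = €2,039.63.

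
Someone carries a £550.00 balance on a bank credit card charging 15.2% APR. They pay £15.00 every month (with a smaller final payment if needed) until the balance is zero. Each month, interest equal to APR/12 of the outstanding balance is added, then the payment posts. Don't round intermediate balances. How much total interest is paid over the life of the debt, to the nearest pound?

Monthly rate r = 15.2%/12 = 1.26667% = 0.0126667.
Payoff takes n = ⌈−ln(1 − rB₀/P)/ln(1+r)⌉ = ⌈49.610⌉ = 50 payments; the last is £9.18.
Total paid = 49·£15.00 + £9.18 = £744.18.
Total interest = total paid − principal = £744.18 − £550.00 = £194.18.

£194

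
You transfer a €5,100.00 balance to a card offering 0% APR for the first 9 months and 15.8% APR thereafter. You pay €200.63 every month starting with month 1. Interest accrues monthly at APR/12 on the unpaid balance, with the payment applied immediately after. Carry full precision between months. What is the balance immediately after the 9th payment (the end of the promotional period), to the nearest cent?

€3,294.33

Promo months 1–9 at r₀ = 0%/12 = 0; months 10+ at r₁ = 15.8%/12 = 0.0131667.
After month 9 (no interest yet): B = €5,100.00 − 9·€200.63 = €3,294.33.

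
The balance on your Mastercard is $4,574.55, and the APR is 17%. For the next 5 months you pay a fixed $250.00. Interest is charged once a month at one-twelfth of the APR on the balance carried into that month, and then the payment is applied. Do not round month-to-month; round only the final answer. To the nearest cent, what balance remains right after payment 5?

$3,621.97

Monthly rate r = 17%/12 = 1.41667% = 0.0141667.
Each month: B ← B·(1+r) − $250.00.
Month 1: interest $64.81; balance after payment $4,389.36.
Month 2: interest $62.18; balance after payment $4,201.54.
Month 3: interest $59.52; balance after payment $4,011.06.
Month 4: interest $56.82; balance after payment $3,817.88.
Month 5: interest $54.09; balance after payment $3,621.97.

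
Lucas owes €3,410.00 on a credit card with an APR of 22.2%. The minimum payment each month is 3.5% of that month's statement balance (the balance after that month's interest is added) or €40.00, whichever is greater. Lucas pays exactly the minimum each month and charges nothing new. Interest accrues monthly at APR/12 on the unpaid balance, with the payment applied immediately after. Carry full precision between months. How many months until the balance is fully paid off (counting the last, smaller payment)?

105 months

Monthly rate r = 22.2%/12 = 1.85% = 0.0185.
While 3.5% of the post-interest balance exceeds €40.00, each month B ← (B·(1+r))·(1 − 0.035), i.e. B shrinks by the factor (1+r)·0.965 = 0.98285.
This holds for months 1–65. Entering month 66 the balance is €1,107.89; 3.5% of the post-interest balance is now below €40.00, so the flat €40.00 minimum applies from here.
From month 66 a fixed €40.00 at rate r clears €1,107.89 in 40 more payments. Total: 65 + 40 = 105 months.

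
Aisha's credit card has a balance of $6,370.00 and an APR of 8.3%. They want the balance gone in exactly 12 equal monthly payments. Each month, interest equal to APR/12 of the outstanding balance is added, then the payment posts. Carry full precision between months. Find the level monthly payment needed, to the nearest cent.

Monthly rate r = 8.3%/12 = 0.691667% = 0.00691667.
Level-payment amortization: P = B₀·r / (1 − (1+r)^(−n)) = 6370.00·0.00691667 / (1 − 1.00692^(−12)).
Denominator 1 − (1+r)^(−12) = 0.079385848.
P = 44.0592 / 0.079385848 ≈ 555.00.

$555.00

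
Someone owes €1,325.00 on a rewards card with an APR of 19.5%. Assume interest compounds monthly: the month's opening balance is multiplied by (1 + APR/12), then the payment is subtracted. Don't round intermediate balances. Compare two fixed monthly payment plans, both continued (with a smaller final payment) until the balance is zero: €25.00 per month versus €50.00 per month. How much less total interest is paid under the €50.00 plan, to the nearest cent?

Monthly rate r = 19.5%/12 = 1.625% = 0.01625.
At €25.00/mo: n = ⌈−ln(1 − rB₀/P)/ln(1+r)⌉ = 123 payments (last €13.26); total interest = total paid − €1,325.00 = €1,738.26.
At €50.00/mo: 35 payments (last €47.04); total interest €422.04.
Interest saved = €1,738.26 − €422.04 = €1,316.22.

€1,316.22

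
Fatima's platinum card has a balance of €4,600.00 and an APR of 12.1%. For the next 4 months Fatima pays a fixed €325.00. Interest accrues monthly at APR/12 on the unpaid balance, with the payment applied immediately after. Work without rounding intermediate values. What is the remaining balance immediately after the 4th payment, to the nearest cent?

€3,468.56

Monthly rate r = 12.1%/12 = 1.00833% = 0.0100833.
Each month: B ← B·(1+r) − €325.00.
Month 1: interest €46.38; balance after payment €4,321.38.
Month 2: interest €43.57; balance after payment €4,039.96.
Month 3: interest €40.74; balance after payment €3,755.69.
Month 4: interest €37.87; balance after payment €3,468.56.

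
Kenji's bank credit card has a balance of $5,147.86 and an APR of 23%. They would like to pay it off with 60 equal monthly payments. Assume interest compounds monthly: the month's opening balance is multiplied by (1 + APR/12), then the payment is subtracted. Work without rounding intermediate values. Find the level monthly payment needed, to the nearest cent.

$145.12

Monthly rate r = 23%/12 = 1.91667% = 0.0191667.
Level-payment amortization: P = B₀·r / (1 − (1+r)^(−n)) = 5147.86·0.0191667 / (1 − 1.01917^(−60)).
Denominator 1 − (1+r)^(−60) = 0.679898772.
P = 98.6673 / 0.679898772 ≈ 145.12.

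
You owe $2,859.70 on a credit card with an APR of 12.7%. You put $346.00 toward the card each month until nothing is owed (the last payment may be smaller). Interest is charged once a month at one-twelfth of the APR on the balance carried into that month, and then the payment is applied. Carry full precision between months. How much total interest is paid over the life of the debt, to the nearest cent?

$149.07

Monthly rate r = 12.7%/12 = 1.05833% = 0.0105833.
Payoff takes n = ⌈−ln(1 − rB₀/P)/ln(1+r)⌉ = ⌈8.695⌉ = 9 payments; the last is $240.77.
Total paid = 8·$346.00 + $240.77 = $3,008.77.
Total interest = total paid − principal = $3,008.77 − $2,859.70 = $149.07.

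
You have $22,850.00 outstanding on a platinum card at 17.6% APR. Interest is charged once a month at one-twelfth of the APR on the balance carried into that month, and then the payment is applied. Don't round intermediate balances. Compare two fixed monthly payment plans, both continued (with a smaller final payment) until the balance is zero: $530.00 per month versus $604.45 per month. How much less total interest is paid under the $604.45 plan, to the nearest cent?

$2,859.64

Monthly rate r = 17.6%/12 = 1.46667% = 0.0146667.
At $530.00/mo: n = ⌈−ln(1 − rB₀/P)/ln(1+r)⌉ = 69 payments (last $381.94); total interest = total paid − $22,850.00 = $13,571.94.
At $604.45/mo: 56 payments (last $317.55); total interest $10,712.30.
Interest saved = $13,571.94 − $10,712.30 = $2,859.64.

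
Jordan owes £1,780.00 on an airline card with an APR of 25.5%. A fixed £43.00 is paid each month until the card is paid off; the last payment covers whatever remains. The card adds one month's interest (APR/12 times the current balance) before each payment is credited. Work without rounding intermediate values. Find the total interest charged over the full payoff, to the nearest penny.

Monthly rate r = 25.5%/12 = 2.125% = 0.02125.
Payoff takes n = ⌈−ln(1 − rB₀/P)/ln(1+r)⌉ = ⌈100.695⌉ = 101 payments; the last is £30.00.
Total paid = 100·£43.00 + £30.00 = £4,330.00.
Total interest = total paid − principal = £4,330.00 − £1,780.00 = £2,550.00.

£2,550.00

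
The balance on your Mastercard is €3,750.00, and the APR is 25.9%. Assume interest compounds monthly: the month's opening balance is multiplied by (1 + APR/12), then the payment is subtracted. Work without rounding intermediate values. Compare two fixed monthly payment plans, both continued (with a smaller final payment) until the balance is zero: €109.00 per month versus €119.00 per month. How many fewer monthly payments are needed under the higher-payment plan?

Monthly rate r = 25.9%/12 = 2.15833% = 0.0215833.
At €109.00/mo: n = ⌈−ln(1 − rB₀/P)/ln(1+r)⌉ = 64 payments (last €59.65); total interest = total paid − €3,750.00 = €3,176.65.
At €119.00/mo: 54 payments (last €45.70); total interest €2,602.70.
Payments saved = 64 − 54 = 10.

10 fewer payments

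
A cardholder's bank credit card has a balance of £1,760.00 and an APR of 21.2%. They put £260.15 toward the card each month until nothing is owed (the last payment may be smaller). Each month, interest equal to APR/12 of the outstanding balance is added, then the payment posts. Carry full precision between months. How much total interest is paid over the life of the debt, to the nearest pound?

Monthly rate r = 21.2%/12 = 1.76667% = 0.0176667.
Payoff takes n = ⌈−ln(1 − rB₀/P)/ln(1+r)⌉ = ⌈7.268⌉ = 8 payments; the last is £70.30.
Total paid = 7·£260.15 + £70.30 = £1,891.35.
Total interest = total paid − principal = £1,891.35 − £1,760.00 = £131.35.

£131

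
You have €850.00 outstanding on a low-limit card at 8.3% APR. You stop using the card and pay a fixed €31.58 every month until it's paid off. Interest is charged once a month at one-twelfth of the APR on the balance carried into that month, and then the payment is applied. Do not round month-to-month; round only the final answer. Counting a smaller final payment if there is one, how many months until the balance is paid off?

Monthly rate r = 8.3%/12 = 0.691667% = 0.00691667.
Recurrence: B ← B·(1+r) − €31.58.
Month 1: interest €5.88; balance after payment €824.30.
Month 2: interest €5.70; balance after payment €798.42.
Closed form: n = −ln(1 − rB₀/P)/ln(1+r) = −ln(0.81383)/ln(1.00692) ≈ 29.886, so the balance reaches zero during payment 30.

30 payments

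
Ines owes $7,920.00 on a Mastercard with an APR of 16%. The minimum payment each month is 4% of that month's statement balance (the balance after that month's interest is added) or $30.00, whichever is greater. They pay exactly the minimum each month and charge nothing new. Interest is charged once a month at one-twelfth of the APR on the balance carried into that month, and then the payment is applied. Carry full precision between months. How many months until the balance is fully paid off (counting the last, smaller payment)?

Monthly rate r = 16%/12 = 1.33333% = 0.0133333.
While 4% of the post-interest balance exceeds $30.00, each month B ← (B·(1+r))·(1 − 0.04), i.e. B shrinks by the factor (1+r)·0.96 = 0.9728.
This holds for months 1–86. Entering month 87 the balance is $739.18; 4% of the post-interest balance is now below $30.00, so the flat $30.00 minimum applies from here.
From month 87 a fixed $30.00 at rate r clears $739.18 in 31 more payments. Total: 86 + 31 = 117 months.

117 months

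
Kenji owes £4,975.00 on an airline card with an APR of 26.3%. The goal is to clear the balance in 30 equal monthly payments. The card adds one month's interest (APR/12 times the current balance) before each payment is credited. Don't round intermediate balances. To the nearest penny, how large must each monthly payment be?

£228.03

Monthly rate r = 26.3%/12 = 2.19167% = 0.0219167.
Level-payment amortization: P = B₀·r / (1 − (1+r)^(−n)) = 4975.00·0.0219167 / (1 − 1.02192^(−30)).
Denominator 1 − (1+r)^(−30) = 0.478162201.
P = 109.035 / 0.478162201 ≈ 228.03.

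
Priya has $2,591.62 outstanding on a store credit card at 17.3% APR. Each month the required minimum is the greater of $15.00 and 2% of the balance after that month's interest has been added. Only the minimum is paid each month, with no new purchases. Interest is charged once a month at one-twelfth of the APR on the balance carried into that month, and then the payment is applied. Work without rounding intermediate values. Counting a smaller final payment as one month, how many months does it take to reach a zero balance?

Monthly rate r = 17.3%/12 = 1.44167% = 0.0144167.
While 2% of the post-interest balance exceeds $15.00, each month B ← (B·(1+r))·(1 − 0.02), i.e. B shrinks by the factor (1+r)·0.98 = 0.99413.
This holds for months 1–213. Entering month 214 the balance is $739.29; 2% of the post-interest balance is now below $15.00, so the flat $15.00 minimum applies from here.
From month 214 a fixed $15.00 at rate r clears $739.29 in 87 more payments. Total: 213 + 87 = 300 months.

300 months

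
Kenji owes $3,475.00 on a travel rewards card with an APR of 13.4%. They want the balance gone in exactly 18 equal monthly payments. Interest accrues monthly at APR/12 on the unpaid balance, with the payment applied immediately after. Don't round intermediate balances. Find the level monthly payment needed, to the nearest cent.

Monthly rate r = 13.4%/12 = 1.11667% = 0.0111667.
Level-payment amortization: P = B₀·r / (1 − (1+r)^(−n)) = 3475.00·0.0111667 / (1 − 1.01117^(−18)).
Denominator 1 − (1+r)^(−18) = 0.181175935.
P = 38.8042 / 0.181175935 ≈ 214.18.

$214.18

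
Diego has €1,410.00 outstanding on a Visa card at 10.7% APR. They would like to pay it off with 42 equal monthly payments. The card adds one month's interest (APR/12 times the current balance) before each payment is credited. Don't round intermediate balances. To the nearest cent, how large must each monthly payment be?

€40.40

Monthly rate r = 10.7%/12 = 0.891667% = 0.00891667.
Level-payment amortization: P = B₀·r / (1 − (1+r)^(−n)) = 1410.00·0.00891667 / (1 − 1.00892^(−42)).
Denominator 1 − (1+r)^(−42) = 0.311224719.
P = 12.5725 / 0.311224719 ≈ 40.40.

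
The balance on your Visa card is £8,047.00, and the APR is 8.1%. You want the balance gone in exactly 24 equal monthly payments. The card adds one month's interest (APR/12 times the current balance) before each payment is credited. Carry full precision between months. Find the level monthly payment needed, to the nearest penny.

Monthly rate r = 8.1%/12 = 0.675% = 0.00675.
Level-payment amortization: P = B₀·r / (1 − (1+r)^(−n)) = 8047.00·0.00675 / (1 − 1.00675^(−24)).
Denominator 1 − (1+r)^(−24) = 0.149095773.
P = 54.3173 / 0.149095773 ≈ 364.31.

£364.31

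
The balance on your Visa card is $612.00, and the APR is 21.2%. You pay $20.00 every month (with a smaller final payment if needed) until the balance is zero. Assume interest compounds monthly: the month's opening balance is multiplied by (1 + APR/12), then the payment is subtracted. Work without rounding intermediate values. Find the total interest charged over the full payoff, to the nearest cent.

$276.36

Monthly rate r = 21.2%/12 = 1.76667% = 0.0176667.
Payoff takes n = ⌈−ln(1 − rB₀/P)/ln(1+r)⌉ = ⌈44.416⌉ = 45 payments; the last is $8.36.
Total paid = 44·$20.00 + $8.36 = $888.36.
Total interest = total paid − principal = $888.36 − $612.00 = $276.36.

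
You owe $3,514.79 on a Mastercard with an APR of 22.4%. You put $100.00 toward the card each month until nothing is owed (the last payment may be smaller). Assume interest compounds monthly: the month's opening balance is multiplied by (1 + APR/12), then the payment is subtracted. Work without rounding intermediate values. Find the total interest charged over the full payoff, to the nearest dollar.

$2,257

Monthly rate r = 22.4%/12 = 1.86667% = 0.0186667.
Payoff takes n = ⌈−ln(1 − rB₀/P)/ln(1+r)⌉ = ⌈57.714⌉ = 58 payments; the last is $71.54.
Total paid = 57·$100.00 + $71.54 = $5,771.54.
Total interest = total paid − principal = $5,771.54 − $3,514.79 = $2,256.75.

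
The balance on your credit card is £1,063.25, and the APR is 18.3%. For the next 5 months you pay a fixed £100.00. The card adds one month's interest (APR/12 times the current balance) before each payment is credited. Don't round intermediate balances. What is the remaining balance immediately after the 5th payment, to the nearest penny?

£631.35

Monthly rate r = 18.3%/12 = 1.525% = 0.01525.
Each month: B ← B·(1+r) − £100.00.
Month 1: interest £16.21; balance after payment £979.46.
Month 2: interest £14.94; balance after payment £894.40.
Month 3: interest £13.64; balance after payment £808.04.
Month 4: interest £12.32; balance after payment £720.36.
Month 5: interest £10.99; balance after payment £631.35.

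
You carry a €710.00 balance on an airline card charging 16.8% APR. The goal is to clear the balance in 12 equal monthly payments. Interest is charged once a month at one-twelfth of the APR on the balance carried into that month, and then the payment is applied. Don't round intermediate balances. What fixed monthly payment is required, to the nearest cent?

€64.69

Monthly rate r = 16.8%/12 = 1.4% = 0.014.
Level-payment amortization: P = B₀·r / (1 − (1+r)^(−n)) = 710.00·0.014 / (1 − 1.014^(−12)).
Denominator 1 − (1+r)^(−12) = 0.153660637.
P = 9.94 / 0.153660637 ≈ 64.69.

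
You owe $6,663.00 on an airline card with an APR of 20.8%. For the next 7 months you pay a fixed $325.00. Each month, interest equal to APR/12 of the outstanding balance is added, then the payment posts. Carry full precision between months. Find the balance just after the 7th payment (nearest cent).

$5,117.94

Monthly rate r = 20.8%/12 = 1.73333% = 0.0173333.
Each month: B ← B·(1+r) − $325.00.
Month 1: interest $115.49; balance after payment $6,453.49.
Month 2: interest $111.86; balance after payment $6,240.35.
Month 3: interest $108.17; balance after payment $6,023.52.
Month 4: interest $104.41; balance after payment $5,802.93.
Month 5: interest $100.58; balance after payment $5,578.51.
Month 6: interest $96.69; balance after payment $5,350.20.
Month 7: interest $92.74; balance after payment $5,117.94.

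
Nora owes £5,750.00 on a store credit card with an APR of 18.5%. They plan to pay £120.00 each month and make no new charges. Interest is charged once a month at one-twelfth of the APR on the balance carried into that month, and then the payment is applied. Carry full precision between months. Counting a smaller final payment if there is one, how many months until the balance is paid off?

Monthly rate r = 18.5%/12 = 1.54167% = 0.0154167.
Recurrence: B ← B·(1+r) − £120.00.
Month 1: interest £88.65; balance after payment £5,718.65.
Month 2: interest £88.16; balance after payment £5,686.81.
Closed form: n = −ln(1 − rB₀/P)/ln(1+r) = −ln(0.26128)/ln(1.01542) ≈ 87.727, so the balance reaches zero during payment 88.

88 months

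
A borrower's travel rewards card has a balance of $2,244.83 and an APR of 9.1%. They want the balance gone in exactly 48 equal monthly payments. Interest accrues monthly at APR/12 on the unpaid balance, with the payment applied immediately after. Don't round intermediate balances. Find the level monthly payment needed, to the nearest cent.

Monthly rate r = 9.1%/12 = 0.758333% = 0.00758333.
Level-payment amortization: P = B₀·r / (1 − (1+r)^(−n)) = 2244.83·0.00758333 / (1 − 1.00758^(−48)).
Denominator 1 − (1+r)^(−48) = 0.304153905.
P = 17.0233 / 0.304153905 ≈ 55.97.

$55.97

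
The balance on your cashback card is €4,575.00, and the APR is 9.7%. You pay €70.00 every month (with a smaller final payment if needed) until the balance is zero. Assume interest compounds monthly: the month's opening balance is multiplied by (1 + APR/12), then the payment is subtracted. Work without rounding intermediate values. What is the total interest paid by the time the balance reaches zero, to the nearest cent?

Monthly rate r = 9.7%/12 = 0.808333% = 0.00808333.
Payoff takes n = ⌈−ln(1 − rB₀/P)/ln(1+r)⌉ = ⌈93.334⌉ = 94 payments; the last is €23.47.
Total paid = 93·€70.00 + €23.47 = €6,533.47.
Total interest = total paid − principal = €6,533.47 − €4,575.00 = €1,958.47.

€1,958.47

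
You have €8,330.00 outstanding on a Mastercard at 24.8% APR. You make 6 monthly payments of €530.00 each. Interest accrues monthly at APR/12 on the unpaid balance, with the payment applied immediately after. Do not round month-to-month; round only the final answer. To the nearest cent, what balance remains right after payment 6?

€6,068.88

Monthly rate r = 24.8%/12 = 2.06667% = 0.0206667.
Each month: B ← B·(1+r) − €530.00.
Month 1: interest €172.15; balance after payment €7,972.15.
Month 2: interest €164.76; balance after payment €7,606.91.
Month 3: interest €157.21; balance after payment €7,234.12.
Month 4: interest €149.51; balance after payment €6,853.63.
Month 5: interest €141.64; balance after payment €6,465.27.
Month 6: interest €133.62; balance after payment €6,068.88.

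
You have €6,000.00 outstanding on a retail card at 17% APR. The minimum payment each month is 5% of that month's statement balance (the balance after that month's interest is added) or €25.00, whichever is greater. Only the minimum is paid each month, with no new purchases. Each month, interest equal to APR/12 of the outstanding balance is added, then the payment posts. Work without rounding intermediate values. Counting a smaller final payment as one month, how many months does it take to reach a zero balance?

Monthly rate r = 17%/12 = 1.41667% = 0.0141667.
While 5% of the post-interest balance exceeds €25.00, each month B ← (B·(1+r))·(1 − 0.05), i.e. B shrinks by the factor (1+r)·0.95 = 0.96346.
This holds for months 1–68. Entering month 69 the balance is €477.30; 5% of the post-interest balance is now below €25.00, so the flat €25.00 minimum applies from here.
From month 69 a fixed €25.00 at rate r clears €477.30 in 23 more payments. Total: 68 + 23 = 91 months.

91 months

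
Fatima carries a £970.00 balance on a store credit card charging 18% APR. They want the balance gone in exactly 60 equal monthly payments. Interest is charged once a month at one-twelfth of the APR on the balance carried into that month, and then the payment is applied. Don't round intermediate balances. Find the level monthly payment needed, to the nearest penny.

£24.63

Monthly rate r = 18%/12 = 1.5% = 0.015.
Level-payment amortization: P = B₀·r / (1 − (1+r)^(−n)) = 970.00·0.015 / (1 − 1.015^(−60)).
Denominator 1 − (1+r)^(−60) = 0.590704033.
P = 14.55 / 0.590704033 ≈ 24.63.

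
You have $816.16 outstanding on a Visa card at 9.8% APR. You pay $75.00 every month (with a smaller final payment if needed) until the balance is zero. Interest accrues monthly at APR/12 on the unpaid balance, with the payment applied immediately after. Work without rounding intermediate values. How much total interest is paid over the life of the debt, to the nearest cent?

Monthly rate r = 9.8%/12 = 0.816667% = 0.00816667.
Payoff takes n = ⌈−ln(1 − rB₀/P)/ln(1+r)⌉ = ⌈11.443⌉ = 12 payments; the last is $33.29.
Total paid = 11·$75.00 + $33.29 = $858.29.
Total interest = total paid − principal = $858.29 − $816.16 = $42.13.

$42.13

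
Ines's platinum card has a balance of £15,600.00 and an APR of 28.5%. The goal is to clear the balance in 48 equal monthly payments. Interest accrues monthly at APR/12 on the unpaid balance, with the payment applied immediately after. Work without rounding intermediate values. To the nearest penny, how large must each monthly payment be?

Monthly rate r = 28.5%/12 = 2.375% = 0.02375.
Level-payment amortization: P = B₀·r / (1 − (1+r)^(−n)) = 15600.00·0.02375 / (1 − 1.02375^(−48)).
Denominator 1 − (1+r)^(−48) = 0.675890254.
P = 370.5 / 0.675890254 ≈ 548.17.

£548.17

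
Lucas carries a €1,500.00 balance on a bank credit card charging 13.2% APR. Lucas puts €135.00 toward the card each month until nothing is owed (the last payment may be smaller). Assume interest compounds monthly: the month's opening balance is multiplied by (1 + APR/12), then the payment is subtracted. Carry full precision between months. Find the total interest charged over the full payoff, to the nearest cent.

€108.74

Monthly rate r = 13.2%/12 = 1.1% = 0.011.
Payoff takes n = ⌈−ln(1 − rB₀/P)/ln(1+r)⌉ = ⌈11.916⌉ = 12 payments; the last is €123.74.
Total paid = 11·€135.00 + €123.74 = €1,608.74.
Total interest = total paid − principal = €1,608.74 − €1,500.00 = €108.74.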